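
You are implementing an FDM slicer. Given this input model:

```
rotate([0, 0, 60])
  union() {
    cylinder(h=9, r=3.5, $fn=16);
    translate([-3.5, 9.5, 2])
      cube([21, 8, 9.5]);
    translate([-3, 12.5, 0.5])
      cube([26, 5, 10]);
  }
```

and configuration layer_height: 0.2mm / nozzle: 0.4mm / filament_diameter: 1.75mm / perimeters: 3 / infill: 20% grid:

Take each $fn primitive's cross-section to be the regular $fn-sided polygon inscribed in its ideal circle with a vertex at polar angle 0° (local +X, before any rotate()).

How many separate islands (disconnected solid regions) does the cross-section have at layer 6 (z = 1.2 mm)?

At z = 1.2 mm: the cylinder: section is a regular 16-gon, circumradius r=3.5; the cube at (-3.5, 9.5) is not intersected at this z (z outside [2, 11.5]); the cube at (-3, 12.5) is present — its section is the full 26×5 rectangle; Combining (union): the 2 present regions are separate (no shared area or edge), so areas and boundary lengths simply add and each stays a separate island — 2 connected regions; (rotated 60° about Z; rotation is an isometry so areas/perimeters/island counts are preserved). Overall, the cross-section has 2 separate islands. Island count = 2.

2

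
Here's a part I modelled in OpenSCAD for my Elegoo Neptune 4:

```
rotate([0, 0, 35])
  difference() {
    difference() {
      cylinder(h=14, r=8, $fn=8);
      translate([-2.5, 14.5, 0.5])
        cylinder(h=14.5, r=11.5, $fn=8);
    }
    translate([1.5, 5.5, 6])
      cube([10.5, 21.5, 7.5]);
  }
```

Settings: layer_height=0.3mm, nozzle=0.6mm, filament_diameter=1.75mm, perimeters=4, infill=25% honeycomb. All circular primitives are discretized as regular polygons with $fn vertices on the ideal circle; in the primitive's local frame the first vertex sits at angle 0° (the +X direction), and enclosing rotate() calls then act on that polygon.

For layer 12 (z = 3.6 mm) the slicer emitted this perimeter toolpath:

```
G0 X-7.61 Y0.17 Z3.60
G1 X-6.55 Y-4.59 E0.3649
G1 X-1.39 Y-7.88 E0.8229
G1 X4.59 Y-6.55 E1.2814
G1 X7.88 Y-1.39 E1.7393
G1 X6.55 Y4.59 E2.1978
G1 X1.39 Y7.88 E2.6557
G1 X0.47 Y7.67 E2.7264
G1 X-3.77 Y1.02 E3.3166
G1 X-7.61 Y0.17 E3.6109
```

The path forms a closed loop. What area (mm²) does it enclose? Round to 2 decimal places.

152.88 mm²

Apply the shoelace formula to the sequence of (X, Y) vertices; enclosed area = 152.88 mm².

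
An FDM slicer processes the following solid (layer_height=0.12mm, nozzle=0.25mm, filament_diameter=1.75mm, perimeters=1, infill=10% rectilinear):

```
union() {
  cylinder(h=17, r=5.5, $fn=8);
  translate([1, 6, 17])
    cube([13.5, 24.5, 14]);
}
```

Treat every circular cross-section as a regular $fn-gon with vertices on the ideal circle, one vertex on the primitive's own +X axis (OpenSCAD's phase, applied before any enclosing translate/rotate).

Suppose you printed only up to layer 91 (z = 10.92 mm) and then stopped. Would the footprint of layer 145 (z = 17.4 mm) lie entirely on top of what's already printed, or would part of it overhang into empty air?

part overhangs

Compare the two slices. At z = 10.92: the r=5.5 cylinder contributes a regular 8-gon of circumradius 5.5 (area = (8/2)·5.500²·sin(360°/8) = 85.56 mm²); the cube at (1, 6) is absent (z outside [17, 31]); Merging all regions: only the r=5.5 cylinder is present, so the union is just that shape — area = 85.56 mm². At z = 17.4: the cylinder is not intersected at this z (z outside [0, 17]); the cube at (1, 6) is present — its section is the full 13.5×24.5 rectangle (area 330.75 mm²); Taking the union: only the 13.5×24.5 cube at (1, 6) is present, so the union is just that shape — area = 330.75 mm². Checking containment: at z = 17.4 the cross-section extends beyond the z = 10.92 cross-section by about 330.75 mm².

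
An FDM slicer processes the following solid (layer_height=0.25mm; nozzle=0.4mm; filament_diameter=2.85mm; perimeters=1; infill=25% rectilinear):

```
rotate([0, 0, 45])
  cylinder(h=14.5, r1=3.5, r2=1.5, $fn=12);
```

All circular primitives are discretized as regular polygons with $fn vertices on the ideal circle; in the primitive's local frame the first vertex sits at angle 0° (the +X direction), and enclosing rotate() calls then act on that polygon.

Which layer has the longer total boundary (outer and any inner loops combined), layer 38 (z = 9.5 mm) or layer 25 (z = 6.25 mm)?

Layer 38 (z = 9.5): the cone (r1=3.5→r2=1.5) has section circumradius 2.190 here — a regular 12-gon (perimeter = 2·12·2.190·sin(180°/12) = 13.60 mm); (whole slice rotated 45° about Z — lengths, areas and connectivity unchanged). So its perimeter = 13.60 mm. Layer 25 (z = 6.25): the cone contributes a regular 12-gon of circumradius 2.638 (interpolated between r1=3.5 and r2=1.5 at t=0.431) (perimeter = 2·12·2.638·sin(180°/12) = 16.39 mm); (whole slice rotated 45° about Z — lengths, areas and connectivity unchanged). So its perimeter = 16.39 mm. Layer 25 is larger (16.39 vs 13.60 mm).

layer 25 (z = 6.25 mm)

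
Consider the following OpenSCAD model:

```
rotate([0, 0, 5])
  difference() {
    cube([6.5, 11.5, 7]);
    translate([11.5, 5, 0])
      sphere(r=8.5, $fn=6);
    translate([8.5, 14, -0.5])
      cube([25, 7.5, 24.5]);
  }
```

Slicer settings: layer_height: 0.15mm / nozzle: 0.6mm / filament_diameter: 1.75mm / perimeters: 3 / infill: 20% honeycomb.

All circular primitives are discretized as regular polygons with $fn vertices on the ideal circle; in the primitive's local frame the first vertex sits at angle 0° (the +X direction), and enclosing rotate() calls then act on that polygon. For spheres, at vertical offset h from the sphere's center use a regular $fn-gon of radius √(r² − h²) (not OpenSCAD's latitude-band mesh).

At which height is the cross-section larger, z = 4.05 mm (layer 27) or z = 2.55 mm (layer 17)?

Layer 27 (z = 4.05): the cube (footprint 6.5×11.5) is included at this height (area 74.75 mm²); the sphere at (11.5, 5): section is a regular 6-gon, circumradius = √(r²−h²) = √(8.5²−4.05²) = 7.473 (area = (6/2)·7.473²·sin(360°/6) = 145.10 mm²); the 25×7.5 cube at (8.5, 14) contributes its full rectangle (area 187.50 mm²); Taking the first minus the rest: starting from the 6.5×11.5 cube (74.75 mm²), the r=8.5 sphere at (11.5, 5) partially overlaps it — only the 10.59 mm² overlap (of its 145.10 mm²) is removed, clipping the outline; the 25×7.5 cube at (8.5, 14) misses the remaining region (no effect) — area = 64.16 mm²; (whole slice rotated 5° about Z — lengths, areas and connectivity unchanged). So its area = 64.16 mm². Layer 17 (z = 2.55): the cube (footprint 6.5×11.5) is included at this height (area 74.75 mm²); the sphere at (11.5, 5): section is a regular 6-gon, circumradius = √(r²−h²) = √(8.5²−2.55²) = 8.108 (area = (6/2)·8.108²·sin(360°/6) = 170.82 mm²); the 25×7.5 cube at (8.5, 14) contributes its full rectangle (area 187.50 mm²); Taking the first minus the rest: starting from the 6.5×11.5 cube (74.75 mm²), the r=8.5 sphere at (11.5, 5) partially overlaps it — only the 16.69 mm² overlap (of its 170.82 mm²) is removed, clipping the outline; the 25×7.5 cube at (8.5, 14) misses the remaining region (no effect) — area = 58.06 mm²; (rotated 5° about Z; rotation is an isometry so areas/perimeters/island counts are preserved). So its area = 58.06 mm². Layer 27 is larger (64.16 vs 58.06 mm²).

layer 27 (z = 4.05 mm)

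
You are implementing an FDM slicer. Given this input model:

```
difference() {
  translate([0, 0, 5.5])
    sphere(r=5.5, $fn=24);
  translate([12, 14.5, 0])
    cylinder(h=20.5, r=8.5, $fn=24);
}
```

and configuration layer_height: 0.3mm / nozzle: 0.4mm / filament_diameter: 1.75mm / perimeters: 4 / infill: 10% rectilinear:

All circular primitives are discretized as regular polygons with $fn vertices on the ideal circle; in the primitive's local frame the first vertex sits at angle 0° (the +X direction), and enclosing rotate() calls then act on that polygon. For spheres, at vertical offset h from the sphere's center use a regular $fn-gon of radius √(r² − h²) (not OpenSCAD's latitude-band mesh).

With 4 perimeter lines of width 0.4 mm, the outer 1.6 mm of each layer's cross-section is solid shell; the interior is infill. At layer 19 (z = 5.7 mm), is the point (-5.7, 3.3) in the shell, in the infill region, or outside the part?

outside

At z = 5.7 mm: the sphere: section is a regular 24-gon, circumradius = √(r²−h²) = √(5.5²−0.2²) = 5.496; the cylinder at (12, 14.5): section is a regular 24-gon, circumradius r=8.5; After the difference (first − rest): starting from the r=5.5 sphere, the r=8.5 cylinder at (12, 14.5) misses the remaining region (no effect) — 1 connected region. Overall, the cross-section is a single solid region. The nearest boundary edge runs (-5.31, 1.42)→(-4.76, 2.75); distance from the point to it = 1.09 mm. The point is not inside any of the regions above, so it lies outside the cross-section (1.09 mm from the nearest boundary).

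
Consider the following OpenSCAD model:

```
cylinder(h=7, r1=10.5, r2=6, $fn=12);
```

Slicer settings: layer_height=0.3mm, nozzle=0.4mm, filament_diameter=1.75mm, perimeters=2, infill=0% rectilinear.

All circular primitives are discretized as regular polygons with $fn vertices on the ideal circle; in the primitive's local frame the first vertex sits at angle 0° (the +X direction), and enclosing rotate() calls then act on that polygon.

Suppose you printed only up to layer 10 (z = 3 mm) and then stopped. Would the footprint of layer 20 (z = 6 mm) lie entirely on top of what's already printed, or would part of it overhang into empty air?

entirely on top

Compare the two slices. At z = 3: the cone contributes a regular 12-gon of circumradius 8.571 (interpolated between r1=10.5 and r2=6 at t=0.429) (area = (12/2)·8.571²·sin(360°/12) = 220.41 mm²). At z = 6: the cone (r1=10.5→r2=6) has section circumradius 6.643 here — a regular 12-gon (area = (12/2)·6.643²·sin(360°/12) = 132.38 mm²). Checking containment: the cross-section at z = 6 is a subset of the cross-section at z = 3.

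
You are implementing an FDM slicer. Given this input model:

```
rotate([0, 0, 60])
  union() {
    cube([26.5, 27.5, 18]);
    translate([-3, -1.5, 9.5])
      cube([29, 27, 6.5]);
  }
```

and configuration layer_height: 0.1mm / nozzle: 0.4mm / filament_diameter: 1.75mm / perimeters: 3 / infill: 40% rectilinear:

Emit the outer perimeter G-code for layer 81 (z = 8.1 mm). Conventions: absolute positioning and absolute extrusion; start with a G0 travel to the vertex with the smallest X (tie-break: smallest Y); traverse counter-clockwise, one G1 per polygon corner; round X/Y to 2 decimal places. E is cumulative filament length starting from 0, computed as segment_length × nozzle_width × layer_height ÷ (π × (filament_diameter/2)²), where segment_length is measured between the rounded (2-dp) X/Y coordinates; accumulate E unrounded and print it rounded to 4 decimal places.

At z = 8.1 mm: the cube (footprint 26.5×27.5) is included at this height; the cube at (-3, -1.5) is not intersected at this z (z outside [9.5, 16]); Merging all regions: only the 26.5×27.5 cube is present, so the union is just that shape — 1 connected region; (rotated 60° about Z; rotation is an isometry so areas/perimeters/island counts are preserved). The outline is a single polygon with 4 vertices. Extrusion per mm of travel: 0.4 × 0.1 / (π × 0.875²) = 0.016630. Accumulating E over each segment gives final E = 1.7962.

G0 X-23.82 Y13.75 Z8.10
G1 X0.00 Y0.00 E0.4574
G1 X13.25 Y22.95 E0.8981
G1 X-10.57 Y36.70 E1.3555
G1 X-23.82 Y13.75 E1.7962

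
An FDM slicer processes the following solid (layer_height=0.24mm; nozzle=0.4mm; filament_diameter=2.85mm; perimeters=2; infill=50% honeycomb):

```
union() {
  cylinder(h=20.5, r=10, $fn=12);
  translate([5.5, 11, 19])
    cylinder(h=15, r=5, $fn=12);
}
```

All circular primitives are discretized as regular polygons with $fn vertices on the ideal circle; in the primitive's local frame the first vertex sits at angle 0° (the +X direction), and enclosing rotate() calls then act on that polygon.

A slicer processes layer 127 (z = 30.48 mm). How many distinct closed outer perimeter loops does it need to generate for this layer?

At z = 30.48 mm: the cylinder does not reach this height (z outside [0, 20.5]); the r=5 cylinder at (5.5, 11) contributes a regular 12-gon of circumradius 5; Merging all regions: only the r=5 cylinder at (5.5, 11) is present, so the union is just that shape — 1 connected region. The result has 1 disconnected region.

1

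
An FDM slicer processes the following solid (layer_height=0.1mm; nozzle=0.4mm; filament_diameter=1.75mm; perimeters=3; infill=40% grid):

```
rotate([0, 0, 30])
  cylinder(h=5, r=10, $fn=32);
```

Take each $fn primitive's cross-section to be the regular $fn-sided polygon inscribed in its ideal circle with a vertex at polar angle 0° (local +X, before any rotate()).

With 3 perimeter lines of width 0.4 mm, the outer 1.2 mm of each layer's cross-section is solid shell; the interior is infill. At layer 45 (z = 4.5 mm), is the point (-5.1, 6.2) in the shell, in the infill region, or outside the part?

infill

At z = 4.5 mm: the r=10 cylinder gives a regular 32-gon of circumradius 10 (constant along its height); (rotated 30° about Z; rotation is an isometry so areas/perimeters/island counts are preserved). Overall, the cross-section is a single solid region. Undo the 30° rotation: the query point maps to (-1.317, 7.919) in the un-rotated model frame. The nearest boundary edge runs (0.00, 10.00)→(-1.95, 9.81); distance from the point to it = 1.94 mm. The point is inside the cross-section and 1.94 mm from the nearest boundary — more than the 1.2 mm shell width (3 × 0.4), so it's in the infill interior.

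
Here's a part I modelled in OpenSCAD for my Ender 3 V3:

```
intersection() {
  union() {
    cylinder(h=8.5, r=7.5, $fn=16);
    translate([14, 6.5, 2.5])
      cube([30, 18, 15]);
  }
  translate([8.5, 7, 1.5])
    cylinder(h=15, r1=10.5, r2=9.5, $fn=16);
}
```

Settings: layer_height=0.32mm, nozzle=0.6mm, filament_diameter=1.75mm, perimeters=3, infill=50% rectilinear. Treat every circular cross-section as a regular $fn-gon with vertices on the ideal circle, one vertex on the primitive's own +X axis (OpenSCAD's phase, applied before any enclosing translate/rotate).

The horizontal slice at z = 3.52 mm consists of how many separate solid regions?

At z = 3.52 mm: the r=7.5 cylinder gives a regular 16-gon of circumradius 7.5 (constant along its height); the 30×18 cube at (14, 6.5) contributes its full rectangle; Taking the union: the 2 present regions are separate (no shared area or edge), so areas and boundary lengths simply add and each stays a separate island — 2 connected regions; the cone at (8.5, 7) (r1=10.5→r2=9.5) has section circumradius 10.365 here — a regular 16-gon; Taking the intersection: the cone at (8.5, 7) partially overlaps the result so far; clipping to the common part keeps 93.33 mm² — 2 connected regions. The result has 2 disconnected regions.

2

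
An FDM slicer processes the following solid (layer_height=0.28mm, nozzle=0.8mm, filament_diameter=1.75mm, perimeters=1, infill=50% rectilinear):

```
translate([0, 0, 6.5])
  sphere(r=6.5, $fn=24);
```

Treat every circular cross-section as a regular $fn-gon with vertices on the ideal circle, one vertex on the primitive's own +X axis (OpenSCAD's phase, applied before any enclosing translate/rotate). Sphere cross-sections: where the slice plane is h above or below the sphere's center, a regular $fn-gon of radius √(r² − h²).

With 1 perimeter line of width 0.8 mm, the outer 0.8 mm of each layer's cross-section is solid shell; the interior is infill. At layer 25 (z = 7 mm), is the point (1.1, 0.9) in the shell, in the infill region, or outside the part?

At z = 7 mm: the sphere: section is a regular 24-gon, circumradius = √(r²−h²) = √(6.5²−0.5²) = 6.481. Overall, the cross-section is a single solid region. The nearest boundary edge runs (5.61, 3.24)→(4.58, 4.58); distance from the point to it = 5.00 mm. The point is inside the cross-section and 5.00 mm from the nearest boundary — more than the 0.8 mm shell width (1 × 0.8), so it's in the infill interior.

infill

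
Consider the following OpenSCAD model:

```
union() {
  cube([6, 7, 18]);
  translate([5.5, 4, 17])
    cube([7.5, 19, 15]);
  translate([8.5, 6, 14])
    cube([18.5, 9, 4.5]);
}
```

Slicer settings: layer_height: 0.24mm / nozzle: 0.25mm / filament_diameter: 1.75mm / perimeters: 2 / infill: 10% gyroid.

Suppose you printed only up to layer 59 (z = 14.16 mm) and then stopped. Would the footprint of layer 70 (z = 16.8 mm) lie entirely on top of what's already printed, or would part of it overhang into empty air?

entirely on top

Compare the two slices. At z = 14.16: the cube (footprint 6×7) is included at this height (area 42.00 mm²); the cube at (5.5, 4) is not intersected at this z (z outside [17, 32]); the cube at (8.5, 6) is present — its section is the full 18.5×9 rectangle (area 166.50 mm²); Merging all regions: the 2 present regions are separate (no shared area or edge), so areas and boundary lengths simply add and each stays a separate island — area = 208.50 mm². At z = 16.8: the cube (footprint 6×7) is included at this height (area 42.00 mm²); the cube at (5.5, 4) is absent (z outside [17, 32]); the cube at (8.5, 6) is present — its section is the full 18.5×9 rectangle (area 166.50 mm²); Taking the union: the 2 present regions are separate (no shared area or edge), so areas and boundary lengths simply add and each stays a separate island — area = 208.50 mm². Checking containment: the cross-section at z = 16.8 is a subset of the cross-section at z = 14.16.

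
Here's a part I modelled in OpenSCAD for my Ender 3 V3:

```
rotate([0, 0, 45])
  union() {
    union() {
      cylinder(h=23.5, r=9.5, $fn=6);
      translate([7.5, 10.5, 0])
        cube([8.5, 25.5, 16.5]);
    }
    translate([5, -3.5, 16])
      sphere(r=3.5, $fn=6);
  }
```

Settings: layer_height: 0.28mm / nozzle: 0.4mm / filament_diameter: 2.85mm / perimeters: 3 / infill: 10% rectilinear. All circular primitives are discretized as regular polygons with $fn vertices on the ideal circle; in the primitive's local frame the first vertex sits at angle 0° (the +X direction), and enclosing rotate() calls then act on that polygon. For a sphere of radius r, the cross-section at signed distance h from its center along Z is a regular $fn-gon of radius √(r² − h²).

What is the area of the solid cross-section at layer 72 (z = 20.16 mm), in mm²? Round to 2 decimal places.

At z = 20.16 mm: the r=9.5 cylinder contributes a regular 6-gon of circumradius 9.5 (area = (6/2)·9.500²·sin(360°/6) = 234.48 mm²); the cube at (7.5, 10.5) is not intersected at this z (z outside [0, 16.5]); Combining (union): only the r=9.5 cylinder is present, so the union is just that shape — area = 234.48 mm²; the sphere at (5, -3.5) is absent (|z−center|=4.160 > r=3.5); Merging all regions: only that combined region is present, so the union is just that shape — area = 234.48 mm²; (rotated 45° about Z; rotation is an isometry so areas/perimeters/island counts are preserved). Overall, the cross-section is a single solid region. Net area = 234.48 mm².

234.48 mm²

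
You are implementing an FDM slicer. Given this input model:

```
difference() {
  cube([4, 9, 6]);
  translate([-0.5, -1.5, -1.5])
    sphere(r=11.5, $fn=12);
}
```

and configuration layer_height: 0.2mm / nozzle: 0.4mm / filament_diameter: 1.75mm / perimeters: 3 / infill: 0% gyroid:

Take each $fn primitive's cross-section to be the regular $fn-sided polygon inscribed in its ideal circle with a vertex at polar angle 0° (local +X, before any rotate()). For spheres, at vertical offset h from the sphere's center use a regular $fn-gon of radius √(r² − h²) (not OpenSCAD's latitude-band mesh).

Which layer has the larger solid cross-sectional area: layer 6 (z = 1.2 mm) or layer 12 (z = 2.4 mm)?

Layer 6 (z = 1.2): the cube (footprint 4×9) is included at this height (area 36.00 mm²); the r=11.5 sphere at (-0.5, -1.5) contributes a regular 12-gon of circumradius √(11.5²−2.7²) = 11.179 (area = (12/2)·11.179²·sin(360°/12) = 374.88 mm²); After the difference (first − rest): starting from the 4×9 cube (36.00 mm²), the r=11.5 sphere at (-0.5, -1.5) partially overlaps it — only the 35.48 mm² overlap (of its 374.88 mm²) is removed, clipping the outline — area = 0.52 mm². So its area = 0.52 mm². Layer 12 (z = 2.4): the 4×9 cube contributes its full rectangle (area 36.00 mm²); the r=11.5 sphere at (-0.5, -1.5) contributes a regular 12-gon of circumradius √(11.5²−3.9²) = 10.819 (area = (12/2)·10.819²·sin(360°/12) = 351.12 mm²); Subtracting the remaining from the first: starting from the 4×9 cube (36.00 mm²), the r=11.5 sphere at (-0.5, -1.5) partially overlaps it — only the 34.53 mm² overlap (of its 351.12 mm²) is removed, clipping the outline — area = 1.47 mm². So its area = 1.47 mm². Layer 12 is larger (1.47 vs 0.52 mm²).

layer 12 (z = 2.4 mm)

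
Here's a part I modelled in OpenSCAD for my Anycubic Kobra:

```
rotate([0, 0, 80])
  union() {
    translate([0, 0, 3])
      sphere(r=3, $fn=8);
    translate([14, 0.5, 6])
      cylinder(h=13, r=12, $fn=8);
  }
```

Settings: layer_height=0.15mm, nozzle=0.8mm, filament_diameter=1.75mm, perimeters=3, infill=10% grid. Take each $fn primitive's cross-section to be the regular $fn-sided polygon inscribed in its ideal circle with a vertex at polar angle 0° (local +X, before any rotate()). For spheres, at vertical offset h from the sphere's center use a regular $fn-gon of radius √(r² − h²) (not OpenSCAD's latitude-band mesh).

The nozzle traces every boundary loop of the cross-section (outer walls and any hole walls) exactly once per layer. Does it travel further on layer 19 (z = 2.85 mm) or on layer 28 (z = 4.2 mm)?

Layer 19 (z = 2.85): the r=3 sphere contributes a regular 8-gon of circumradius √(3²−0.15²) = 2.996 (perimeter = 2·8·2.996·sin(180°/8) = 18.35 mm); the cylinder at (14, 0.5) is not intersected at this z (z outside [6, 19]); Merging all regions: only the r=3 sphere is present, so the union is just that shape — boundary = 18.35 mm; (whole slice rotated 80° about Z — lengths, areas and connectivity unchanged). So its perimeter = 18.35 mm. Layer 28 (z = 4.2): the r=3 sphere slices to a regular 8-gon of circumradius 2.750 (√(r²−h²) with h=1.2 from center) (perimeter = 2·8·2.750·sin(180°/8) = 16.84 mm); the cylinder at (14, 0.5) is absent (z outside [6, 19]); Combining (union): only the r=3 sphere is present, so the union is just that shape — boundary = 16.84 mm; (rotated 80° about Z; rotation is an isometry so areas/perimeters/island counts are preserved). So its perimeter = 16.84 mm. Layer 19 is larger (18.35 vs 16.84 mm).

layer 19 (z = 2.85 mm)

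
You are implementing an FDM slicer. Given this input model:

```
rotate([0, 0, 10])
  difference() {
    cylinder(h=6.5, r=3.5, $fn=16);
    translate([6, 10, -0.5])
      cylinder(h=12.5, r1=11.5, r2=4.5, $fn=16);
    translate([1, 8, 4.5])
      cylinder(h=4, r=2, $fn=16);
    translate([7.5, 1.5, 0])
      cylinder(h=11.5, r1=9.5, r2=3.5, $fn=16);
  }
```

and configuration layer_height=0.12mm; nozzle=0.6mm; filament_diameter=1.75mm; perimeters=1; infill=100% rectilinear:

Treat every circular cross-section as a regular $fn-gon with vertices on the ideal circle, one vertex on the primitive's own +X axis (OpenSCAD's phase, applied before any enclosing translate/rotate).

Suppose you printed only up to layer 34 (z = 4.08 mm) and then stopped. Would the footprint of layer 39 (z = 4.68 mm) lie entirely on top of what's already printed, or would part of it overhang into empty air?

part overhangs

Compare the two slices. At z = 4.08: the r=3.5 cylinder contributes a regular 16-gon of circumradius 3.5 (area = (16/2)·3.500²·sin(360°/16) = 37.50 mm²); the cone at (6, 10) (r1=11.5→r2=4.5) has section circumradius 8.935 here — a regular 16-gon (area = (16/2)·8.935²·sin(360°/16) = 244.42 mm²); the cylinder at (1, 8) is absent (z outside [4.5, 8.5]); the cone at (7.5, 1.5) (r1=9.5→r2=3.5) has section circumradius 7.371 here — a regular 16-gon (area = (16/2)·7.371²·sin(360°/16) = 166.35 mm²); Subtracting the remaining from the first: starting from the r=3.5 cylinder (37.50 mm²), the cone at (6, 10) partially overlaps it — only the 1.40 mm² overlap (of its 244.42 mm²) is removed, clipping the outline; the cone at (7.5, 1.5) partially overlaps it — only the 13.01 mm² overlap (of its 166.35 mm²) is removed, clipping the outline — area = 23.09 mm²; (whole slice rotated 10° about Z — lengths, areas and connectivity unchanged). At z = 4.68: the cylinder: section is a regular 16-gon, circumradius r=3.5 (area = (16/2)·3.500²·sin(360°/16) = 37.50 mm²); the cone at (6, 10) (r1=11.5→r2=4.5) has section circumradius 8.599 here — a regular 16-gon (area = (16/2)·8.599²·sin(360°/16) = 226.38 mm²); the r=2 cylinder at (1, 8) gives a regular 16-gon of circumradius 2 (constant along its height) (area = (16/2)·2.000²·sin(360°/16) = 12.25 mm²); the cone at (7.5, 1.5) (r1=9.5→r2=3.5) has section circumradius 7.058 here — a regular 16-gon (area = (16/2)·7.058²·sin(360°/16) = 152.52 mm²); Taking the first minus the rest: starting from the r=3.5 cylinder (37.50 mm²), the cone at (6, 10) partially overlaps it — only the 0.41 mm² overlap (of its 226.38 mm²) is removed, clipping the outline; the r=2 cylinder at (1, 8) misses the remaining region (no effect); the cone at (7.5, 1.5) partially overlaps it — only the 11.89 mm² overlap (of its 152.52 mm²) is removed, clipping the outline — area = 25.20 mm²; (whole slice rotated 10° about Z — lengths, areas and connectivity unchanged). Checking containment: at z = 4.68 the cross-section extends beyond the z = 4.08 cross-section by about 2.11 mm².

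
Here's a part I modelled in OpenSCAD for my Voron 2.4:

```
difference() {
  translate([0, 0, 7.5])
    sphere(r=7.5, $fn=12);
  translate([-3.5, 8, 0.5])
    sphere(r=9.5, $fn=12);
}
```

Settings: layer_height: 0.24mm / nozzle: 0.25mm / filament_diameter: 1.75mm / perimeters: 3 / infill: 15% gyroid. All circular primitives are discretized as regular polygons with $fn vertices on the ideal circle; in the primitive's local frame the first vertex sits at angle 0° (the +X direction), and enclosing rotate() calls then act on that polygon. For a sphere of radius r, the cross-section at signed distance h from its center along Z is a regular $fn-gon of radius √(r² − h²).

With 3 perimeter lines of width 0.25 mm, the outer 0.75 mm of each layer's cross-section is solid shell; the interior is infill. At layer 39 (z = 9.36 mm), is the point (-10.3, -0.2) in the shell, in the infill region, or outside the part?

At z = 9.36 mm: the sphere: section is a regular 12-gon, circumradius = √(r²−h²) = √(7.5²−1.86²) = 7.266; the r=9.5 sphere at (-3.5, 8) slices to a regular 12-gon of circumradius 3.428 (√(r²−h²) with h=8.86 from center); Subtracting the remaining from the first: starting from the r=7.5 sphere, the r=9.5 sphere at (-3.5, 8) partially overlaps it — only the 6.08 mm² overlap (of its 35.25 mm²) is removed, clipping the outline — 1 connected region. Overall, the cross-section is a single solid region. The nearest boundary edge runs (-6.29, -3.63)→(-7.27, 0.00); distance from the point to it = 3.04 mm. The point is not inside any of the regions above, so it lies outside the cross-section (3.04 mm from the nearest boundary).

outside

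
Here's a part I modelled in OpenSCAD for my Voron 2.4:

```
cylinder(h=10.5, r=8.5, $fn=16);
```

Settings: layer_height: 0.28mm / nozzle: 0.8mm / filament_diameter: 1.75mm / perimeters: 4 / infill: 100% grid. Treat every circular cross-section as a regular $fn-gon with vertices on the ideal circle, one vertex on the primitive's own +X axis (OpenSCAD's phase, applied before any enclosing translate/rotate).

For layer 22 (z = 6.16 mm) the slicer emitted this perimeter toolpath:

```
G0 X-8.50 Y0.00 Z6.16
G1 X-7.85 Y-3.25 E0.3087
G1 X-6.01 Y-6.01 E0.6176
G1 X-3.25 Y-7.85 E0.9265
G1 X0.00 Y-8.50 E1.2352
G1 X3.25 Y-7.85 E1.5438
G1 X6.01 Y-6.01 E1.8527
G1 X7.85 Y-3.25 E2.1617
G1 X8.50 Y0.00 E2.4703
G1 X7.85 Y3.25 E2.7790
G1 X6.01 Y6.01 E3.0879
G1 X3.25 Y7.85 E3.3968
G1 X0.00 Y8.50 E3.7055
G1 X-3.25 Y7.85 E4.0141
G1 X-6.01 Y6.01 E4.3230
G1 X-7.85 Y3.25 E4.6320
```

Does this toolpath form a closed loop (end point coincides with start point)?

no

Start point (G0): (-8.50, 0.00). End point (last G1): the path does not return to the start — open.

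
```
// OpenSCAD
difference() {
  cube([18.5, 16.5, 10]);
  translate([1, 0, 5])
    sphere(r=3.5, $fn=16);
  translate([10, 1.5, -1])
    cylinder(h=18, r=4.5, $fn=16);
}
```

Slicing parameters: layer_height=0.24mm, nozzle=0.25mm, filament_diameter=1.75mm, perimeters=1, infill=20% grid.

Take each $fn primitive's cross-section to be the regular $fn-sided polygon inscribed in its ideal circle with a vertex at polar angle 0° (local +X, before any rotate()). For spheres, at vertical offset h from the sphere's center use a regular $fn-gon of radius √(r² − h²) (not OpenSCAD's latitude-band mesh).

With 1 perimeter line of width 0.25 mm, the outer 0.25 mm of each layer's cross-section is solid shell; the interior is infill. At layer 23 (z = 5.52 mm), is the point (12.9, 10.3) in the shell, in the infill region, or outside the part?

At z = 5.52 mm: the cube (footprint 18.5×16.5) is included at this height; the r=3.5 sphere at (1, 0) slices to a regular 16-gon of circumradius 3.461 (√(r²−h²) with h=0.52 from center); the r=4.5 cylinder at (10, 1.5) gives a regular 16-gon of circumradius 4.5 (constant along its height); Subtracting the remaining from the first: starting from the 18.5×16.5 cube, the r=3.5 sphere at (1, 0) partially overlaps it — only the 12.53 mm² overlap (of its 36.68 mm²) is removed, clipping the outline; the r=4.5 cylinder at (10, 1.5) partially overlaps it — only the 44.05 mm² overlap (of its 61.99 mm²) is removed, clipping the outline — 1 connected region. Overall, the cross-section is a single solid region. The nearest boundary edge runs (13.18, 4.68)→(11.72, 5.66); distance from the point to it = 4.79 mm. The point is inside the cross-section and 4.79 mm from the nearest boundary — more than the 0.25 mm shell width (1 × 0.25), so it's in the infill interior.

infill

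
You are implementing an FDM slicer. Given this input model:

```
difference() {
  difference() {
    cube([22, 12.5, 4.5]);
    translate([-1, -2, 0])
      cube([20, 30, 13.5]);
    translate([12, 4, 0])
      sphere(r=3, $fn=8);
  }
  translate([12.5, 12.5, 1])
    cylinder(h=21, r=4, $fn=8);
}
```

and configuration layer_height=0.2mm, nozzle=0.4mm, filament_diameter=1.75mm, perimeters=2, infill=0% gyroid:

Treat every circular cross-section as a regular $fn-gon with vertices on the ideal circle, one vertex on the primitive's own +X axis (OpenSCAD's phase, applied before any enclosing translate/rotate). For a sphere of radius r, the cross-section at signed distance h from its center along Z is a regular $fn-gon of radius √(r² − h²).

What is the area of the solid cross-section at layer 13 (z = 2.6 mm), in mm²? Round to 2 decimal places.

At z = 2.6 mm: the 22×12.5 cube contributes its full rectangle (area 275.00 mm²); the cube at (-1, -2) is present — its section is the full 20×30 rectangle (area 600.00 mm²); the sphere at (12, 4): section is a regular 8-gon, circumradius = √(r²−h²) = √(3²−2.6²) = 1.497 (area = (8/2)·1.497²·sin(360°/8) = 6.34 mm²); Subtracting the remaining from the first: starting from the 22×12.5 cube (275.00 mm²), the 20×30 cube at (-1, -2) partially overlaps it — only the 237.50 mm² overlap (of its 600.00 mm²) is removed, clipping the outline; the r=3 sphere at (12, 4) misses the remaining region (no effect) — area = 37.50 mm²; the r=4 cylinder at (12.5, 12.5) gives a regular 8-gon of circumradius 4 (constant along its height) (area = (8/2)·4.000²·sin(360°/8) = 45.25 mm²); After the difference (first − rest): starting from the result so far (37.50 mm²), the r=4 cylinder at (12.5, 12.5) misses the remaining region (no effect) — area = 37.50 mm². Overall, the cross-section is a single solid region. Net area = 37.50 mm².

37.50 mm²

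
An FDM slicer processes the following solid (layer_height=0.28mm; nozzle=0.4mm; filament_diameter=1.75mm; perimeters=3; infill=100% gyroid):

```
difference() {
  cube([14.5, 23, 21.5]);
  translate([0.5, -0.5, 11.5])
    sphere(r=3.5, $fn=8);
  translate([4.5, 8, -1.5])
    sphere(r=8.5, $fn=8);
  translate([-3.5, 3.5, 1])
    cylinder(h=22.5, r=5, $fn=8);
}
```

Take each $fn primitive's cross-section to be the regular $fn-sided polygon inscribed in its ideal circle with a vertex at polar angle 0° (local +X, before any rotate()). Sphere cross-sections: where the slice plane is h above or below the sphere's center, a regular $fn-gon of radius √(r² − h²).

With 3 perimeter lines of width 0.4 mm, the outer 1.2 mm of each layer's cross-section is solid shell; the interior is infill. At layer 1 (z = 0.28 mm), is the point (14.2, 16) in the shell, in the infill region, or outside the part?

At z = 0.28 mm: the 14.5×23 cube contributes its full rectangle; the sphere at (0.5, -0.5) is not intersected at this z (|z−center|=11.220 > r=3.5); the sphere at (4.5, 8): section is a regular 8-gon, circumradius = √(r²−h²) = √(8.5²−1.78²) = 8.312; the cylinder at (-3.5, 3.5) is absent (z outside [1, 23.5]); After the difference (first − rest): starting from the 14.5×23 cube, the r=8.5 sphere at (4.5, 8) partially overlaps it — only the 163.88 mm² overlap (of its 195.39 mm²) is removed, clipping the outline — 2 connected regions. Overall, the cross-section has 2 separate islands. The nearest boundary edge runs (14.50, 23.00)→(14.50, 0.00); distance from the point to it = 0.30 mm. (Shell/infill is judged within the island containing the point — the largest one.) The point is inside the cross-section, 0.30 mm from the nearest boundary — within the 1.2 mm shell band (3 × 0.4).

shell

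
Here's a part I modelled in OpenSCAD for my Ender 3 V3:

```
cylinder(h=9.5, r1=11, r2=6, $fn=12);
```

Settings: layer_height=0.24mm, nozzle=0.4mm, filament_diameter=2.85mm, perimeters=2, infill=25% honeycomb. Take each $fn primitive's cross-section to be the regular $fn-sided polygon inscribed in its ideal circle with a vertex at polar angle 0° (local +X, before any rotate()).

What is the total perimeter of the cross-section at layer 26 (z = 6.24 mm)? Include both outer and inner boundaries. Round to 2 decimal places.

47.93 mm

At z = 6.24 mm: the cone (r1=11→r2=6) has section circumradius 7.716 here — a regular 12-gon (perimeter = 2·12·7.716·sin(180°/12) = 47.93 mm). Overall, the cross-section is a single solid region. Total boundary length (outer) = 47.93 mm.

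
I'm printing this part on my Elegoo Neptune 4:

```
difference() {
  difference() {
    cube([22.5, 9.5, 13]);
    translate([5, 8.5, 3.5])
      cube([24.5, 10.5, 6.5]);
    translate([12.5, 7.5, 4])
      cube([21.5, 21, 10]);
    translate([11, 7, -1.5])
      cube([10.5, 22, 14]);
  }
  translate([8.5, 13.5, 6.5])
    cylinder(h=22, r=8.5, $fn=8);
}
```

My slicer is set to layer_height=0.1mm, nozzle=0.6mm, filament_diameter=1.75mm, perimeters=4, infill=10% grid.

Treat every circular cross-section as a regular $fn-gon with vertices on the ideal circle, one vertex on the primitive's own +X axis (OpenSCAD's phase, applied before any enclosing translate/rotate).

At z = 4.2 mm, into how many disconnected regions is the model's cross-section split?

At z = 4.2 mm: the cube is present — its section is the full 22.5×9.5 rectangle; the cube at (5, 8.5) (footprint 24.5×10.5) is included at this height; the cube at (12.5, 7.5) (footprint 21.5×21) is included at this height; the 10.5×22 cube at (11, 7) contributes its full rectangle; Taking the first minus the rest: starting from the 22.5×9.5 cube, the 24.5×10.5 cube at (5, 8.5) partially overlaps it — only the 17.50 mm² overlap (of its 257.25 mm²) is removed, clipping the outline; the 21.5×21 cube at (12.5, 7.5) partially overlaps it — only the 10.00 mm² overlap (of its 451.50 mm²) is removed, clipping the outline; the 10.5×22 cube at (11, 7) partially overlaps it — only the 6.75 mm² overlap (of its 231.00 mm²) is removed, clipping the outline — 1 connected region; the cylinder at (8.5, 13.5) is not intersected at this z (z outside [6.5, 28.5]); Subtracting the remaining from the first: none of the subtracted shapes is present at this height, so the result so far is unchanged — 1 connected region. The result has 1 disconnected region.

1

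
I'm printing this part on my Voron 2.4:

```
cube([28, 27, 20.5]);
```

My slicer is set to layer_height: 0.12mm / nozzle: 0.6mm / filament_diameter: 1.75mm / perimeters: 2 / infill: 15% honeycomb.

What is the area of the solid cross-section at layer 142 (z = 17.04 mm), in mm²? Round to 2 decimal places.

756.00 mm²

At z = 17.04 mm: the cube is present — its section is the full 28×27 rectangle (area 756.00 mm²). Overall, the cross-section is a single solid region. Net area = 756.00 mm².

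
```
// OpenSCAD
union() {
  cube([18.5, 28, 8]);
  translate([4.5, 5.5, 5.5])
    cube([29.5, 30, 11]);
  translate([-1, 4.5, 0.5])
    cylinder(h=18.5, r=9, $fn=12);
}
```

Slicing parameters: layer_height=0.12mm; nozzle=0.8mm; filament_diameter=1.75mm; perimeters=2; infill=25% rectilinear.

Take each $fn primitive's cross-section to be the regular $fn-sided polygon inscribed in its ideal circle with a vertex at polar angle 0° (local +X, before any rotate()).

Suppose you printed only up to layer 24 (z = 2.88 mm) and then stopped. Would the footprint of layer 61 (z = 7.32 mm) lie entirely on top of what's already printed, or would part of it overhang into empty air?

Compare the two slices. At z = 2.88: the 18.5×28 cube contributes its full rectangle (area 518.00 mm²); the cube at (4.5, 5.5) is absent (z outside [5.5, 16.5]); the r=9 cylinder at (-1, 4.5) gives a regular 12-gon of circumradius 9 (constant along its height) (area = (12/2)·9.000²·sin(360°/12) = 243.00 mm²); Merging all regions: the regions partially overlap — summed areas 761.00 mm² minus the doubly-counted overlap 85.17 mm² gives 675.83 mm² — area = 675.83 mm². At z = 7.32: the cube (footprint 18.5×28) is included at this height (area 518.00 mm²); the cube at (4.5, 5.5) is present — its section is the full 29.5×30 rectangle (area 885.00 mm²); the cylinder at (-1, 4.5): section is a regular 12-gon, circumradius r=9 (area = (12/2)·9.000²·sin(360°/12) = 243.00 mm²); Taking the union: the regions partially overlap — summed areas 1646.00 mm² minus the doubly-counted overlap 400.17 mm² gives 1245.83 mm² — area = 1245.83 mm². Checking containment: at z = 7.32 the cross-section extends beyond the z = 2.88 cross-section by about 570.00 mm².

part overhangs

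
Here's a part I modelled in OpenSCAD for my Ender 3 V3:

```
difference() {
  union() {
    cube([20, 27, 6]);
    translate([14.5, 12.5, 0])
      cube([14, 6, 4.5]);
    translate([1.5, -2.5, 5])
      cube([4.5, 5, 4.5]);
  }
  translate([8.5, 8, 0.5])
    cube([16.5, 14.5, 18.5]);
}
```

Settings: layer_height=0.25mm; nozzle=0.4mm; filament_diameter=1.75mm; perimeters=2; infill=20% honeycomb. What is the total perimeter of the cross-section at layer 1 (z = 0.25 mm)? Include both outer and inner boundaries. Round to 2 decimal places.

111.00 mm

At z = 0.25 mm: the cube (footprint 20×27) is included at this height (perimeter 94.00 mm); the 14×6 cube at (14.5, 12.5) contributes its full rectangle (perimeter 40.00 mm); the cube at (1.5, -2.5) does not reach this height (z outside [5, 9.5]); Merging all regions: the regions partially overlap (shared area 33.00 mm²), so the edge portions inside another operand are dropped and the merged outline is re-measured after clipping — boundary = 111.00 mm; the cube at (8.5, 8) does not reach this height (z outside [0.5, 19]); Subtracting the remaining from the first: none of the subtracted shapes is present at this height, so the result so far is unchanged — boundary = 111.00 mm. Overall, the cross-section is a single solid region. Total boundary length (outer) = 111.00 mm.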